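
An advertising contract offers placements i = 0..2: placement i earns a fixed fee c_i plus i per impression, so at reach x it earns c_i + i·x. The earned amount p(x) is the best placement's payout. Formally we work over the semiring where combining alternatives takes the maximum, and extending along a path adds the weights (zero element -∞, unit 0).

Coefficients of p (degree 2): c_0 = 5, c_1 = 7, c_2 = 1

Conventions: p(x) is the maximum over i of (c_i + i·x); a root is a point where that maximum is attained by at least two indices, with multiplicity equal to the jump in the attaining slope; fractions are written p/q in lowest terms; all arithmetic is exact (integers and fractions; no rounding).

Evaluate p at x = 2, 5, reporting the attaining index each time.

p(2) = max(5+0·2=5, 7+1·2=9, 1+2·2=5) = 9 (attained by i=1)
p(5) = max(5+0·5=5, 7+1·5=12, 1+2·5=11) = 12 (attained by i=1)
Answer: p(2) = 9; p(5) = 12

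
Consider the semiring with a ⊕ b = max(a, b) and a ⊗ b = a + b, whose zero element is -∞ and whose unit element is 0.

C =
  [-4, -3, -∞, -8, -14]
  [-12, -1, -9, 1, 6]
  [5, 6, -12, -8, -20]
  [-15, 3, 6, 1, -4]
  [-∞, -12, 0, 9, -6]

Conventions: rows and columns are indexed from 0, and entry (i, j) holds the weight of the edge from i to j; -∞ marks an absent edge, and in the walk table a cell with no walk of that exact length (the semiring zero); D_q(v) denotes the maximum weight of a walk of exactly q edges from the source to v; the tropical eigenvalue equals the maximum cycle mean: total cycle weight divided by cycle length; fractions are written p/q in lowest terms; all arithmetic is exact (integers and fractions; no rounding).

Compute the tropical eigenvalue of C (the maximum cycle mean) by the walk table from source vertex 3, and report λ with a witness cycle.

q=0: [-∞, -∞, -∞, 0, -∞]
q=1: [-15, 3, 6, 1, -4]
q=2: [11, 12, 7, 5, 9]
q=3: [12, 13, 11, 18, 18]
q=4: [16, 21, 24, 27, 19]
q=5: [29, 30, 33, 28, 27]
Optimal cycle mean attained by: cycle 1->4->3->2->1, total 6 + 9 + 6 + 6, length 4.
Answer: λ = 27/4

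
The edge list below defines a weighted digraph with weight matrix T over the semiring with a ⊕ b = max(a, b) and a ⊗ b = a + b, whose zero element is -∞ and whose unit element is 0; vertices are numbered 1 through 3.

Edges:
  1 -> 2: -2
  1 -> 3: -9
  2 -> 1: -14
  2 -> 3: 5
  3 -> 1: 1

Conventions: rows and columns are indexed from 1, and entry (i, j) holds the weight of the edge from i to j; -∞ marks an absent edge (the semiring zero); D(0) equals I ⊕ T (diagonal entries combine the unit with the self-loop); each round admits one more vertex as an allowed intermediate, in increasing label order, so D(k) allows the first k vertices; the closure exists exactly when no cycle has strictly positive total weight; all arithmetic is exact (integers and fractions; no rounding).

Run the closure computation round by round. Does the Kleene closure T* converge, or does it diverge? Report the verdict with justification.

D(0):
  [0, -2, -9]
  [-14, 0, 5]
  [1, -∞, 0]
D(1):
  [0, -2, -9]
  [-14, 0, 5]
  [1, -1, 0]
Detection: at round 2, diagonal entry (3, 3) turns strictly positive.
Key observation: the cycle 3->1->2->3 has total weight 1 + (-2) + 5, which is strictly positive.
Answer: DIVERGES — positive cycle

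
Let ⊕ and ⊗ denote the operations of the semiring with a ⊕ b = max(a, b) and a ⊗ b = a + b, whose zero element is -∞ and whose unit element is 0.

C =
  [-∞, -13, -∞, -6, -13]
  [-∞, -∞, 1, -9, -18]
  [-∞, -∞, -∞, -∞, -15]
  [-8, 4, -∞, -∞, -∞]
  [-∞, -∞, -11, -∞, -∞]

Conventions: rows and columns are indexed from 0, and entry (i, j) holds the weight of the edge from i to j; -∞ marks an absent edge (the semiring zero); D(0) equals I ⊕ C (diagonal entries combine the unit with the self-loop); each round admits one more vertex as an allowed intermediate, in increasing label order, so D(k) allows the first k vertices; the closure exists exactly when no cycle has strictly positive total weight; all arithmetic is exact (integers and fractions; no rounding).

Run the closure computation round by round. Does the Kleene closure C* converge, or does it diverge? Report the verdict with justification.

D(0):
  [0, -13, -∞, -6, -13]
  [-∞, 0, 1, -9, -18]
  [-∞, -∞, 0, -∞, -15]
  [-8, 4, -∞, 0, -∞]
  [-∞, -∞, -11, -∞, 0]
D(1):
  [0, -13, -∞, -6, -13]
  [-∞, 0, 1, -9, -18]
  [-∞, -∞, 0, -∞, -15]
  [-8, 4, -∞, 0, -21]
  [-∞, -∞, -11, -∞, 0]
D(2):
  [0, -13, -12, -6, -13]
  [-∞, 0, 1, -9, -18]
  [-∞, -∞, 0, -∞, -15]
  [-8, 4, 5, 0, -14]
  [-∞, -∞, -11, -∞, 0]
D(3):
  [0, -13, -12, -6, -13]
  [-∞, 0, 1, -9, -14]
  [-∞, -∞, 0, -∞, -15]
  [-8, 4, 5, 0, -10]
  [-∞, -∞, -11, -∞, 0]
D(4):
  [0, -2, -1, -6, -13]
  [-17, 0, 1, -9, -14]
  [-∞, -∞, 0, -∞, -15]
  [-8, 4, 5, 0, -10]
  [-∞, -∞, -11, -∞, 0]
D(5):
  [0, -2, -1, -6, -13]
  [-17, 0, 1, -9, -14]
  [-∞, -∞, 0, -∞, -15]
  [-8, 4, 5, 0, -10]
  [-∞, -∞, -11, -∞, 0]
Key observation: every diagonal entry stays at the unit through all rounds, so no improving cycle exists.
Answer: CONVERGES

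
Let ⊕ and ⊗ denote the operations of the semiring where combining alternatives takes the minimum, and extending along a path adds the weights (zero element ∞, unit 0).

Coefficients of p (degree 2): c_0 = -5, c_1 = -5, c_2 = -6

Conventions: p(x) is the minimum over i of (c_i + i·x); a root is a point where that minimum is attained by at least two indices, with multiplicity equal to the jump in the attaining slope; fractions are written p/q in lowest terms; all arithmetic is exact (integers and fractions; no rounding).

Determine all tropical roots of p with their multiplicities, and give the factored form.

hull edge (i=0, c=-5) to (i=2, c=-6): slope -1/2, span 2
Factored form: p(x) = -6 ⊗ (x ⊕ 1/2) ⊗ (x ⊕ 1/2)
Answer: roots = 1/2 (mult 2)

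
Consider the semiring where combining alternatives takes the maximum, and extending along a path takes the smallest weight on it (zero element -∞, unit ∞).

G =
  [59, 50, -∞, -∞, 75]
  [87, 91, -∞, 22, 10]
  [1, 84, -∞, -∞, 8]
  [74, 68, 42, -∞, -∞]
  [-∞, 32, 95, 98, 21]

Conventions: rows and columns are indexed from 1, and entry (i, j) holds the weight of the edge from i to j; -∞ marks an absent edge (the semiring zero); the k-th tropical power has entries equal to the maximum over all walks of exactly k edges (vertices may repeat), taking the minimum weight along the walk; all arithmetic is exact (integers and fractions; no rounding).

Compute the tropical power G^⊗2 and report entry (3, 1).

G^⊗2:
  [59, 50, 75, 75, 59]
  [87, 91, 22, 22, 75]
  [84, 84, 8, 22, 10]
  [68, 68, -∞, 22, 74]
  [74, 84, 42, 22, 21]
Key observation: the optimum is the walk 3->2->1, with weight 84 min 87 = 84.
Optimal value attained by: walk 3->2->1.
Answer: (G^⊗2)[3][1] = 84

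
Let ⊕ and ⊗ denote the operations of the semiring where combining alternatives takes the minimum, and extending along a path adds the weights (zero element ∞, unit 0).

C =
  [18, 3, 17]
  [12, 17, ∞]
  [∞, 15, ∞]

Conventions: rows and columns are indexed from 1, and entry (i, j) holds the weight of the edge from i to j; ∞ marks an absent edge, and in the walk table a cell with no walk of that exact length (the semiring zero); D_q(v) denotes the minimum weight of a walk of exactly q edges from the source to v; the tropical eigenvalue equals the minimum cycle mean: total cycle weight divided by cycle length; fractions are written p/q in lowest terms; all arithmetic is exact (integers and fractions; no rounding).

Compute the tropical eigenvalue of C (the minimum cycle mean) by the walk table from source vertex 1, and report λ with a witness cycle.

q=0: [0, ∞, ∞]
q=1: [18, 3, 17]
q=2: [15, 20, 35]
q=3: [32, 18, 32]
Optimal cycle mean attained by: cycle 1->2->1, total 3 + 12, length 2.
Answer: λ = 15/2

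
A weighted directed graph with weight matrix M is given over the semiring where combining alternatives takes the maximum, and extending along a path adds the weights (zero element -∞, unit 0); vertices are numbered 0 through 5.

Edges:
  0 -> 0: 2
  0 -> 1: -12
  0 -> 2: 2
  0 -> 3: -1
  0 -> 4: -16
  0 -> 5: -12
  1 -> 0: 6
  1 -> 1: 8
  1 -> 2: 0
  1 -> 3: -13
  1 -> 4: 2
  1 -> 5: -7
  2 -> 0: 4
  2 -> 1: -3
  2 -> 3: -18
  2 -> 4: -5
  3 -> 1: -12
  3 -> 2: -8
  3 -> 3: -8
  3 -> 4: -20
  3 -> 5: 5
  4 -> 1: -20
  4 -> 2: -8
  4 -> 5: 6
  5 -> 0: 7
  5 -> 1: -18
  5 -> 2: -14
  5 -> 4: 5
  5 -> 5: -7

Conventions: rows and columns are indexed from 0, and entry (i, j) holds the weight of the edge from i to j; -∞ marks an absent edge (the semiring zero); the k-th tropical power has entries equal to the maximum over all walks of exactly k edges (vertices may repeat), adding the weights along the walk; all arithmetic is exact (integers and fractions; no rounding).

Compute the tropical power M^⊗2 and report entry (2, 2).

M^⊗2:
  [6, -1, 4, 1, -3, 4]
  [14, 16, 8, 5, 10, 8]
  [6, 5, 6, 3, -1, 1]
  [12, -4, -9, -16, 10, -2]
  [13, -11, -8, -26, 11, -1]
  [9, -5, 9, 6, -2, 11]
Key observation: the optimum is the walk 2->0->2, with weight 4 + 2 = 6.
Optimal value attained by: walk 2->0->2.
Answer: (M^⊗2)[2][2] = 6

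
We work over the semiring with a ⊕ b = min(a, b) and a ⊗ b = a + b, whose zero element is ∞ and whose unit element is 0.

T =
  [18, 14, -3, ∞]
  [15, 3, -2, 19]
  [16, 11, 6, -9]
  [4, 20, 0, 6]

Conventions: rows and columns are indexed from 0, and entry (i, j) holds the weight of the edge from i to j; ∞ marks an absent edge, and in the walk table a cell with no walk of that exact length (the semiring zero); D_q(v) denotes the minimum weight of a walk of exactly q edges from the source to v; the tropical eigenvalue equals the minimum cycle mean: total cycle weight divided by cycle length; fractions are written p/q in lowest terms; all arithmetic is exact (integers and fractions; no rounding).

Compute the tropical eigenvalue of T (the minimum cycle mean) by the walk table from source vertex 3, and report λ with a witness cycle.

q=0: [∞, ∞, ∞, 0]
q=1: [4, 20, 0, 6]
q=2: [10, 11, 1, -9]
q=3: [-5, 11, -9, -8]
q=4: [-4, 2, -8, -18]
Optimal cycle mean attained by: cycle 2->3->2, total (-9) + 0, length 2.
Answer: λ = -9/2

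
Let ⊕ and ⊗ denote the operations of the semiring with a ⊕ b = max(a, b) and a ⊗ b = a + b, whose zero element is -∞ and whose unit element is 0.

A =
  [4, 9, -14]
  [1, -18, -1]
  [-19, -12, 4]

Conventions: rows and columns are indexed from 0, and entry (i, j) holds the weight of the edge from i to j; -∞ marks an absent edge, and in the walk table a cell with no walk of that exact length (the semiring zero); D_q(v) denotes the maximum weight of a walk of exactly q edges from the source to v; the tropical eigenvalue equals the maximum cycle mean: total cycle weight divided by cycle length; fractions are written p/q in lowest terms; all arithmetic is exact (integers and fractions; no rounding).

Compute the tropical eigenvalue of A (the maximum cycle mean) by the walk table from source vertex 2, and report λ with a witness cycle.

q=0: [-∞, -∞, 0]
q=1: [-19, -12, 4]
q=2: [-11, -8, 8]
q=3: [-7, -2, 12]
Optimal cycle mean attained by: cycle 0->1->0, total 9 + 1, length 2.
Answer: λ = 5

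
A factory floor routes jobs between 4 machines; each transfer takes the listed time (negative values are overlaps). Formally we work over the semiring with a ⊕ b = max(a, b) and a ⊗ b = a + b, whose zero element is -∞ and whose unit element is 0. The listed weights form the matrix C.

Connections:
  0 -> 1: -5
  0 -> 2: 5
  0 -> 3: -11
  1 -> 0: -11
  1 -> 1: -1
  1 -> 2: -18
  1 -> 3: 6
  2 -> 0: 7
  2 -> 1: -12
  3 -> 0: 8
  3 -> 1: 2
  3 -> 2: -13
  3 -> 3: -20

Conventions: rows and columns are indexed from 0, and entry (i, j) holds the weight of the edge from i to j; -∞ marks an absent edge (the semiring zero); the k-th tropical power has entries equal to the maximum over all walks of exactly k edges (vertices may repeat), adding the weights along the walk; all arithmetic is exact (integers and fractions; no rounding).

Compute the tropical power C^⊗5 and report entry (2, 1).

C^⊗2:
  [12, -6, -23, 1]
  [14, 8, -6, 5]
  [-23, 2, 12, -4]
  [-6, 3, 13, 8]
C^⊗3:
  [9, 7, 17, 1]
  [13, 9, 19, 14]
  [19, 1, -16, 8]
  [20, 10, -1, 9]
C^⊗4:
  [24, 6, 14, 13]
  [26, 16, 18, 15]
  [16, 14, 24, 8]
  [17, 15, 25, 16]
C^⊗5:
  [21, 19, 29, 13]
  [25, 21, 31, 22]
  [31, 13, 21, 20]
  [32, 18, 22, 21]
Key observation: the optimum is the walk 2->0->2->0->1->1, with weight 7 + 5 + 7 + (-5) + (-1) = 13.
Optimal value attained by: walk 2->0->2->0->1->1.
Answer: (C^⊗5)[2][1] = 13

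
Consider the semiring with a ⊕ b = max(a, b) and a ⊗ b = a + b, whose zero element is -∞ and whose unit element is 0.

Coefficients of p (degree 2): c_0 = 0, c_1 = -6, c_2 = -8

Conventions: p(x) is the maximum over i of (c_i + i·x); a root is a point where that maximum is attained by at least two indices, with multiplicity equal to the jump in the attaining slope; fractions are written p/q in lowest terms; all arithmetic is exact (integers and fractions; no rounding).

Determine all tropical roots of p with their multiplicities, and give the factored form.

hull edge (i=0, c=0) to (i=2, c=-8): slope -4, span 2
Factored form: p(x) = -8 ⊗ (x ⊕ 4) ⊗ (x ⊕ 4)
Answer: roots = 4 (mult 2)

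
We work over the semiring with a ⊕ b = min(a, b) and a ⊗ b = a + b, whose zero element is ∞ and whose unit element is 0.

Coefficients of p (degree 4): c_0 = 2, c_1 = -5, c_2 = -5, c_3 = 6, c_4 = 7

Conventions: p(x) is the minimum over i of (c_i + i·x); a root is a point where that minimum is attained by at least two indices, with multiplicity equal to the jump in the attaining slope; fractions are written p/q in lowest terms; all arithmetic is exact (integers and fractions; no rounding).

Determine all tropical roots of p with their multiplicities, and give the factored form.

hull edge (i=0, c=2) to (i=1, c=-5): slope -7, span 1
hull edge (i=1, c=-5) to (i=2, c=-5): slope 0, span 1
hull edge (i=2, c=-5) to (i=4, c=7): slope 6, span 2
Factored form: p(x) = 7 ⊗ (x ⊕ (-6)) ⊗ (x ⊕ (-6)) ⊗ (x ⊕ 0) ⊗ (x ⊕ 7)
Answer: roots = -6 (mult 2), 0 (mult 1), 7 (mult 1)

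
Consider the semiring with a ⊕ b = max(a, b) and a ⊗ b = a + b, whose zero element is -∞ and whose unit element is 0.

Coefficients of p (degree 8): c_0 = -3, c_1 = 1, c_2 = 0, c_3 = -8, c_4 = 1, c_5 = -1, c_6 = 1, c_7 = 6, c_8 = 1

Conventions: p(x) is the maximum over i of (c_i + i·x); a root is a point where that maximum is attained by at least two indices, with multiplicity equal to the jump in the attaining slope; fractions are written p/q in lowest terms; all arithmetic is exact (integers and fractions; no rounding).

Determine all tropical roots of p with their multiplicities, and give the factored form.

hull edge (i=0, c=-3) to (i=1, c=1): slope 4, span 1
hull edge (i=1, c=1) to (i=7, c=6): slope 5/6, span 6
hull edge (i=7, c=6) to (i=8, c=1): slope -5, span 1
Factored form: p(x) = 1 ⊗ (x ⊕ (-4)) ⊗ (x ⊕ (-5/6)) ⊗ (x ⊕ (-5/6)) ⊗ (x ⊕ (-5/6)) ⊗ (x ⊕ (-5/6)) ⊗ (x ⊕ (-5/6)) ⊗ (x ⊕ (-5/6)) ⊗ (x ⊕ 5)
Answer: roots = -4 (mult 1), -5/6 (mult 6), 5 (mult 1)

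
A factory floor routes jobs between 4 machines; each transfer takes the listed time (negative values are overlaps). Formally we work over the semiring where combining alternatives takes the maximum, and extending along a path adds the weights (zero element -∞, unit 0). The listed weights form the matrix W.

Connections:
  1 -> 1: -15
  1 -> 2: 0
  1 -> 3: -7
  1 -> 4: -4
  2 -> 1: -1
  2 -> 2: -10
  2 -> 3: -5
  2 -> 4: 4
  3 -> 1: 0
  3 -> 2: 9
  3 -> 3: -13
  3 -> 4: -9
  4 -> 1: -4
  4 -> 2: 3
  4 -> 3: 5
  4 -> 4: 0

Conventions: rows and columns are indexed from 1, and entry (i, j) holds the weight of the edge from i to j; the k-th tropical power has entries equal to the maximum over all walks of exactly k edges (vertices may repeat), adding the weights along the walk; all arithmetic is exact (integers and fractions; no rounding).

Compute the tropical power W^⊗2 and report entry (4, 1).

W^⊗2:
  [-1, 2, 1, 4]
  [0, 7, 9, 4]
  [8, 0, 4, 13]
  [5, 14, 5, 7]
Key observation: the optimum is the walk 4->3->1, with weight 5 + 0 = 5.
Optimal value attained by: walk 4->3->1.
Answer: (W^⊗2)[4][1] = 5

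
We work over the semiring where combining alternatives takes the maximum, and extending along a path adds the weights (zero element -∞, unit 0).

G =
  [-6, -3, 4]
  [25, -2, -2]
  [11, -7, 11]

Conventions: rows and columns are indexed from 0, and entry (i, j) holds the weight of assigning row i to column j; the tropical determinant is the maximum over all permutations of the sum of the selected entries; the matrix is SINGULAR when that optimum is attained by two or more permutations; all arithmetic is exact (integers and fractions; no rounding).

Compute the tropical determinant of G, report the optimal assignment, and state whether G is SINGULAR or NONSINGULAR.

σ = (0, 1, 2): (-6) + (-2) + 11 = 3
σ = (0, 2, 1): (-6) + (-2) + (-7) = -15
σ = (1, 0, 2): (-3) + 25 + 11 = 33
σ = (1, 2, 0): (-3) + (-2) + 11 = 6
σ = (2, 0, 1): 4 + 25 + (-7) = 22
σ = (2, 1, 0): 4 + (-2) + 11 = 13
Optimal value attained by: σ = (1, 0, 2).
Answer: det⊕(G) = 33; verdict: NONSINGULAR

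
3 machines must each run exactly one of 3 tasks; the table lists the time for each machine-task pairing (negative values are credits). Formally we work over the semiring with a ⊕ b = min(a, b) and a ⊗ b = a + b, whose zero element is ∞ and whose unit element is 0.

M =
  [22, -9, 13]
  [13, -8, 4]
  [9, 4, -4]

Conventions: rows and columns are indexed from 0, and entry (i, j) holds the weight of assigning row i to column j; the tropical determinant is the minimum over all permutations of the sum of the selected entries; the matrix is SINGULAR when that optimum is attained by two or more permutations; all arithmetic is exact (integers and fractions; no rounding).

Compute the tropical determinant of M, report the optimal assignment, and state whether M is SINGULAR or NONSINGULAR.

σ = (0, 1, 2): 22 + (-8) + (-4) = 10
σ = (0, 2, 1): 22 + 4 + 4 = 30
σ = (1, 0, 2): (-9) + 13 + (-4) = 0
σ = (1, 2, 0): (-9) + 4 + 9 = 4
σ = (2, 0, 1): 13 + 13 + 4 = 30
σ = (2, 1, 0): 13 + (-8) + 9 = 14
Optimal value attained by: σ = (1, 0, 2).
Answer: det⊕(M) = 0; verdict: NONSINGULAR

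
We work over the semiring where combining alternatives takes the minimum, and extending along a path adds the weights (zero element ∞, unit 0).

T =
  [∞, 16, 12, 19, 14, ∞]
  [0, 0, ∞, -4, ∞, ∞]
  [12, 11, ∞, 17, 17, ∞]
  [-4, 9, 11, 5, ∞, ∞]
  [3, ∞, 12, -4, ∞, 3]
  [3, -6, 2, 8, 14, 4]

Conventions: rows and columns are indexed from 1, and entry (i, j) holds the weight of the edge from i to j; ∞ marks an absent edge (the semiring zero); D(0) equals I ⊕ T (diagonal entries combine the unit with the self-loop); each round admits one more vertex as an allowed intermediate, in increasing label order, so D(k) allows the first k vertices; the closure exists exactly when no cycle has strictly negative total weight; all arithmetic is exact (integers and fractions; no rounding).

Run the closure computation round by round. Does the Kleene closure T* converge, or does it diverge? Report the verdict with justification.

D(0):
  [0, 16, 12, 19, 14, ∞]
  [0, 0, ∞, -4, ∞, ∞]
  [12, 11, 0, 17, 17, ∞]
  [-4, 9, 11, 0, ∞, ∞]
  [3, ∞, 12, -4, 0, 3]
  [3, -6, 2, 8, 14, 0]
D(1):
  [0, 16, 12, 19, 14, ∞]
  [0, 0, 12, -4, 14, ∞]
  [12, 11, 0, 17, 17, ∞]
  [-4, 9, 8, 0, 10, ∞]
  [3, 19, 12, -4, 0, 3]
  [3, -6, 2, 8, 14, 0]
D(2):
  [0, 16, 12, 12, 14, ∞]
  [0, 0, 12, -4, 14, ∞]
  [11, 11, 0, 7, 17, ∞]
  [-4, 9, 8, 0, 10, ∞]
  [3, 19, 12, -4, 0, 3]
  [-6, -6, 2, -10, 8, 0]
D(3):
  [0, 16, 12, 12, 14, ∞]
  [0, 0, 12, -4, 14, ∞]
  [11, 11, 0, 7, 17, ∞]
  [-4, 9, 8, 0, 10, ∞]
  [3, 19, 12, -4, 0, 3]
  [-6, -6, 2, -10, 8, 0]
D(4):
  [0, 16, 12, 12, 14, ∞]
  [-8, 0, 4, -4, 6, ∞]
  [3, 11, 0, 7, 17, ∞]
  [-4, 9, 8, 0, 10, ∞]
  [-8, 5, 4, -4, 0, 3]
  [-14, -6, -2, -10, 0, 0]
D(5):
  [0, 16, 12, 10, 14, 17]
  [-8, 0, 4, -4, 6, 9]
  [3, 11, 0, 7, 17, 20]
  [-4, 9, 8, 0, 10, 13]
  [-8, 5, 4, -4, 0, 3]
  [-14, -6, -2, -10, 0, 0]
D(6):
  [0, 11, 12, 7, 14, 17]
  [-8, 0, 4, -4, 6, 9]
  [3, 11, 0, 7, 17, 20]
  [-4, 7, 8, 0, 10, 13]
  [-11, -3, 1, -7, 0, 3]
  [-14, -6, -2, -10, 0, 0]
Key observation: every diagonal entry stays at the unit through all rounds, so no improving cycle exists.
Answer: CONVERGES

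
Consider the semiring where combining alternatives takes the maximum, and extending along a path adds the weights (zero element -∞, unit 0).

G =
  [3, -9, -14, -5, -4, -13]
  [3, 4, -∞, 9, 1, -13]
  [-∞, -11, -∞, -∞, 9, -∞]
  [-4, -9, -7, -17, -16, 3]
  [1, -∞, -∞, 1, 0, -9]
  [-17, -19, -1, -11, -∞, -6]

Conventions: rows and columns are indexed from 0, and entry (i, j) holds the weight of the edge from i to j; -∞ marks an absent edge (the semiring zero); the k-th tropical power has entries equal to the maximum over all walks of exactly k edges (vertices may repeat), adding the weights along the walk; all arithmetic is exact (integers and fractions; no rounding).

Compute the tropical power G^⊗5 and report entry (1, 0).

G^⊗2:
  [6, -5, -11, 0, -1, -2]
  [7, 8, 2, 13, 5, 12]
  [10, -7, -∞, 10, 9, 0]
  [-1, -5, 2, 0, 2, -3]
  [4, -8, -6, 1, 0, 4]
  [-14, -12, -7, -10, 8, -8]
G^⊗3:
  [9, -1, -3, 4, 2, 3]
  [11, 12, 11, 17, 11, 16]
  [13, 1, 3, 10, 9, 13]
  [3, -1, -4, 4, 11, 3]
  [7, -4, 3, 1, 3, 4]
  [9, -8, -9, 9, 8, -1]
G^⊗4:
  [12, 3, 2, 8, 6, 7]
  [15, 16, 15, 21, 20, 20]
  [16, 5, 12, 10, 12, 13]
  [12, 3, 2, 12, 11, 7]
  [10, 0, 3, 5, 12, 4]
  [12, 0, 2, 9, 8, 12]
G^⊗5:
  [15, 7, 6, 12, 11, 11]
  [21, 20, 19, 25, 24, 24]
  [19, 9, 12, 14, 21, 13]
  [15, 7, 6, 12, 11, 15]
  [13, 4, 3, 13, 12, 8]
  [15, 4, 11, 9, 11, 12]
Key observation: the optimum is the walk 1->3->5->2->4->0, with weight 9 + 3 + (-1) + 9 + 1 = 21.
Optimal value attained by: walk 1->3->5->2->4->0.
Answer: (G^⊗5)[1][0] = 21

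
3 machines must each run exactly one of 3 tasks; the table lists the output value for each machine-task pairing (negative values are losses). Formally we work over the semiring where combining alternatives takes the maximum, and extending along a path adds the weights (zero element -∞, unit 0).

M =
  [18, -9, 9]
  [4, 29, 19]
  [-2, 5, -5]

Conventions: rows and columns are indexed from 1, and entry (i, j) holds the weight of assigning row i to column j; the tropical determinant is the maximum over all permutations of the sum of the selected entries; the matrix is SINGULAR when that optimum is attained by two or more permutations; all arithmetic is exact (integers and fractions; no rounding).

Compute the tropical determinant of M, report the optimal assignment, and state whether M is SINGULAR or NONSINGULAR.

σ = (1, 2, 3): 18 + 29 + (-5) = 42
σ = (1, 3, 2): 18 + 19 + 5 = 42
σ = (2, 1, 3): (-9) + 4 + (-5) = -10
σ = (2, 3, 1): (-9) + 19 + (-2) = 8
σ = (3, 1, 2): 9 + 4 + 5 = 18
σ = (3, 2, 1): 9 + 29 + (-2) = 36
Optimal value attained by: σ = (1, 2, 3).
Answer: det⊕(M) = 42; verdict: SINGULAR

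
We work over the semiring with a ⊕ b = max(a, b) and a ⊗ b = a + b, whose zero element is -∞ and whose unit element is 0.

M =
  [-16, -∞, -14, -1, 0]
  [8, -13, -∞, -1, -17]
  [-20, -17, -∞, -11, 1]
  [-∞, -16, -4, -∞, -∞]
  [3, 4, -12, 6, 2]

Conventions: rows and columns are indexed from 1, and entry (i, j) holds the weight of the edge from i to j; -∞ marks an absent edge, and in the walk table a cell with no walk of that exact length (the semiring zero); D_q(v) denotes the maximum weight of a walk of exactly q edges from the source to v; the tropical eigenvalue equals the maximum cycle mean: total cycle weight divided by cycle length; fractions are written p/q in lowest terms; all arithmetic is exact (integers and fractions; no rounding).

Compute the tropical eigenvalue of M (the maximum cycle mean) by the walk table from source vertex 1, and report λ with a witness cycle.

q=0: [0, -∞, -∞, -∞, -∞]
q=1: [-16, -∞, -14, -1, 0]
q=2: [3, 4, -5, 6, 2]
q=3: [12, 6, 2, 8, 4]
q=4: [14, 8, 4, 11, 12]
q=5: [16, 16, 7, 18, 14]
Optimal cycle mean attained by: cycle 1->5->2->1, total 0 + 4 + 8, length 3.
Answer: λ = 4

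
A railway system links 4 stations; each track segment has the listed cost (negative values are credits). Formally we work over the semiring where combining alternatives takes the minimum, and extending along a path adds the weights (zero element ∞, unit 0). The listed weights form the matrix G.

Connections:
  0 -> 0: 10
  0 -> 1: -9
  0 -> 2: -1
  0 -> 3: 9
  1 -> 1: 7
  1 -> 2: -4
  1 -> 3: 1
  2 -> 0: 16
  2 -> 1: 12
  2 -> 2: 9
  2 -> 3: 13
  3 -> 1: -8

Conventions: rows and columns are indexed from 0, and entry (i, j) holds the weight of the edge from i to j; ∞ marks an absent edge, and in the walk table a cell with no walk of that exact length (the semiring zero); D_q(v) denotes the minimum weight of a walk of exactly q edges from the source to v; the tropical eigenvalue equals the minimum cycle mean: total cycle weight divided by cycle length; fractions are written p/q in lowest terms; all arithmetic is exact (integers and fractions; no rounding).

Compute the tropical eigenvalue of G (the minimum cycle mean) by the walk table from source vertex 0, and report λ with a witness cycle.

q=0: [0, ∞, ∞, ∞]
q=1: [10, -9, -1, 9]
q=2: [15, -2, -13, -8]
q=3: [3, -16, -6, -1]
q=4: [10, -9, -20, -15]
Optimal cycle mean attained by: cycle 1->3->1, total 1 + (-8), length 2.
Answer: λ = -7/2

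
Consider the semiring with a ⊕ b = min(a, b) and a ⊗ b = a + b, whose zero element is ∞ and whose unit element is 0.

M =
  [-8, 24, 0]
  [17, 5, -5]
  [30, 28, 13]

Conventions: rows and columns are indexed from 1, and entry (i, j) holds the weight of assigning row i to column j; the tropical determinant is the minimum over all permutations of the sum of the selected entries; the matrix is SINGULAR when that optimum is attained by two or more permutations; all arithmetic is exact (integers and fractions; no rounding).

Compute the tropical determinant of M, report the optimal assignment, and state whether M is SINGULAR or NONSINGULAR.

σ = (1, 2, 3): (-8) + 5 + 13 = 10
σ = (1, 3, 2): (-8) + (-5) + 28 = 15
σ = (2, 1, 3): 24 + 17 + 13 = 54
σ = (2, 3, 1): 24 + (-5) + 30 = 49
σ = (3, 1, 2): 0 + 17 + 28 = 45
σ = (3, 2, 1): 0 + 5 + 30 = 35
Optimal value attained by: σ = (1, 2, 3).
Answer: det⊕(M) = 10; verdict: NONSINGULAR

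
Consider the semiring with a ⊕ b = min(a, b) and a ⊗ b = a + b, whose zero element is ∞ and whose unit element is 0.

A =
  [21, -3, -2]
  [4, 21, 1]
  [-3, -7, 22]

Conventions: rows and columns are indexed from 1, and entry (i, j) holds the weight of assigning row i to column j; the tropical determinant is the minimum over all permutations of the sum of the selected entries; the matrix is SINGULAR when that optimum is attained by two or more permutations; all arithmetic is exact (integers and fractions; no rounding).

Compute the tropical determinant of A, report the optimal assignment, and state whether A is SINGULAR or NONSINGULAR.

σ = (1, 2, 3): 21 + 21 + 22 = 64
σ = (1, 3, 2): 21 + 1 + (-7) = 15
σ = (2, 1, 3): (-3) + 4 + 22 = 23
σ = (2, 3, 1): (-3) + 1 + (-3) = -5
σ = (3, 1, 2): (-2) + 4 + (-7) = -5
σ = (3, 2, 1): (-2) + 21 + (-3) = 16
Optimal value attained by: σ = (2, 3, 1).
Answer: det⊕(A) = -5; verdict: SINGULAR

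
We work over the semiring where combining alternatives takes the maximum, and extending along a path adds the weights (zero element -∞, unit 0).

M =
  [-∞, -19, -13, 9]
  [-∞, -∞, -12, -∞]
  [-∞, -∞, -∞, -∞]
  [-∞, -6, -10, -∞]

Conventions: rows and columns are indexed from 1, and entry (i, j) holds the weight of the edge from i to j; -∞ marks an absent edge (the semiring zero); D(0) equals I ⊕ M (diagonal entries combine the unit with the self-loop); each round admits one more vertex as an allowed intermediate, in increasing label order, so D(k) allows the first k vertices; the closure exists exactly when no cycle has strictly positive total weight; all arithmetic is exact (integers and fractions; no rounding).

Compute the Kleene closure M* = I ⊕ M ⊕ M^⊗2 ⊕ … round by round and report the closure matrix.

D(0):
  [0, -19, -13, 9]
  [-∞, 0, -12, -∞]
  [-∞, -∞, 0, -∞]
  [-∞, -6, -10, 0]
D(1):
  [0, -19, -13, 9]
  [-∞, 0, -12, -∞]
  [-∞, -∞, 0, -∞]
  [-∞, -6, -10, 0]
D(2):
  [0, -19, -13, 9]
  [-∞, 0, -12, -∞]
  [-∞, -∞, 0, -∞]
  [-∞, -6, -10, 0]
D(3):
  [0, -19, -13, 9]
  [-∞, 0, -12, -∞]
  [-∞, -∞, 0, -∞]
  [-∞, -6, -10, 0]
D(4):
  [0, 3, -1, 9]
  [-∞, 0, -12, -∞]
  [-∞, -∞, 0, -∞]
  [-∞, -6, -10, 0]
Answer: M* = [[0, 3, -1, 9], [-∞, 0, -12, -∞], [-∞, -∞, 0, -∞], [-∞, -6, -10, 0]]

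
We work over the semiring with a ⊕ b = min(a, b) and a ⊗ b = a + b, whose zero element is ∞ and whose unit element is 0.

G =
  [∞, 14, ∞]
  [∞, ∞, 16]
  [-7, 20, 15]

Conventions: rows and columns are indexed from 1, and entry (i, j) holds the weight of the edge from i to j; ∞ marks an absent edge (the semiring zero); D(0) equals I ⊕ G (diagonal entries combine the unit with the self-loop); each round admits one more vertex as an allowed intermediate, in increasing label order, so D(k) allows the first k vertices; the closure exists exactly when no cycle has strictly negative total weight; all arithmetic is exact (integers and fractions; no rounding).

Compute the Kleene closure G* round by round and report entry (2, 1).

D(0):
  [0, 14, ∞]
  [∞, 0, 16]
  [-7, 20, 0]
D(1):
  [0, 14, ∞]
  [∞, 0, 16]
  [-7, 7, 0]
D(2):
  [0, 14, 30]
  [∞, 0, 16]
  [-7, 7, 0]
D(3):
  [0, 14, 30]
  [9, 0, 16]
  [-7, 7, 0]
Answer: G*[2][1] = 9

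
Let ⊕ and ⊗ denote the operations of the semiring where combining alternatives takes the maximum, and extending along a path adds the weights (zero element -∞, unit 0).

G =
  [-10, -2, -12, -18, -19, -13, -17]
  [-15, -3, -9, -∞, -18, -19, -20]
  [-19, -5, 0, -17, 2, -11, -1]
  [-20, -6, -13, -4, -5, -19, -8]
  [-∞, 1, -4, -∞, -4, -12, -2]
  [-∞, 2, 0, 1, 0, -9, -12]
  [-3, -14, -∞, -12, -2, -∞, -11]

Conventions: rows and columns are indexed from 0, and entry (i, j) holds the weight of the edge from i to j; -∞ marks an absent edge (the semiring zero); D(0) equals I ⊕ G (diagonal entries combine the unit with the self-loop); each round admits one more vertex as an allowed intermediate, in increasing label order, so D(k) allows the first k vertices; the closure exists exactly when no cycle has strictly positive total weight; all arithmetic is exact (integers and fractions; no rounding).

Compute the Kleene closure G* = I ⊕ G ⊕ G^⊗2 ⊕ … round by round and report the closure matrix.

D(0):
  [0, -2, -12, -18, -19, -13, -17]
  [-15, 0, -9, -∞, -18, -19, -20]
  [-19, -5, 0, -17, 2, -11, -1]
  [-20, -6, -13, 0, -5, -19, -8]
  [-∞, 1, -4, -∞, 0, -12, -2]
  [-∞, 2, 0, 1, 0, 0, -12]
  [-3, -14, -∞, -12, -2, -∞, 0]
D(1):
  [0, -2, -12, -18, -19, -13, -17]
  [-15, 0, -9, -33, -18, -19, -20]
  [-19, -5, 0, -17, 2, -11, -1]
  [-20, -6, -13, 0, -5, -19, -8]
  [-∞, 1, -4, -∞, 0, -12, -2]
  [-∞, 2, 0, 1, 0, 0, -12]
  [-3, -5, -15, -12, -2, -16, 0]
D(2):
  [0, -2, -11, -18, -19, -13, -17]
  [-15, 0, -9, -33, -18, -19, -20]
  [-19, -5, 0, -17, 2, -11, -1]
  [-20, -6, -13, 0, -5, -19, -8]
  [-14, 1, -4, -32, 0, -12, -2]
  [-13, 2, 0, 1, 0, 0, -12]
  [-3, -5, -14, -12, -2, -16, 0]
D(3):
  [0, -2, -11, -18, -9, -13, -12]
  [-15, 0, -9, -26, -7, -19, -10]
  [-19, -5, 0, -17, 2, -11, -1]
  [-20, -6, -13, 0, -5, -19, -8]
  [-14, 1, -4, -21, 0, -12, -2]
  [-13, 2, 0, 1, 2, 0, -1]
  [-3, -5, -14, -12, -2, -16, 0]
D(4):
  [0, -2, -11, -18, -9, -13, -12]
  [-15, 0, -9, -26, -7, -19, -10]
  [-19, -5, 0, -17, 2, -11, -1]
  [-20, -6, -13, 0, -5, -19, -8]
  [-14, 1, -4, -21, 0, -12, -2]
  [-13, 2, 0, 1, 2, 0, -1]
  [-3, -5, -14, -12, -2, -16, 0]
D(5):
  [0, -2, -11, -18, -9, -13, -11]
  [-15, 0, -9, -26, -7, -19, -9]
  [-12, 3, 0, -17, 2, -10, 0]
  [-19, -4, -9, 0, -5, -17, -7]
  [-14, 1, -4, -21, 0, -12, -2]
  [-12, 3, 0, 1, 2, 0, 0]
  [-3, -1, -6, -12, -2, -14, 0]
D(6):
  [0, -2, -11, -12, -9, -13, -11]
  [-15, 0, -9, -18, -7, -19, -9]
  [-12, 3, 0, -9, 2, -10, 0]
  [-19, -4, -9, 0, -5, -17, -7]
  [-14, 1, -4, -11, 0, -12, -2]
  [-12, 3, 0, 1, 2, 0, 0]
  [-3, -1, -6, -12, -2, -14, 0]
D(7):
  [0, -2, -11, -12, -9, -13, -11]
  [-12, 0, -9, -18, -7, -19, -9]
  [-3, 3, 0, -9, 2, -10, 0]
  [-10, -4, -9, 0, -5, -17, -7]
  [-5, 1, -4, -11, 0, -12, -2]
  [-3, 3, 0, 1, 2, 0, 0]
  [-3, -1, -6, -12, -2, -14, 0]
Answer: G* = [[0, -2, -11, -12, -9, -13, -11], [-12, 0, -9, -18, -7, -19, -9], [-3, 3, 0, -9, 2, -10, 0], [-10, -4, -9, 0, -5, -17, -7], [-5, 1, -4, -11, 0, -12, -2], [-3, 3, 0, 1, 2, 0, 0], [-3, -1, -6, -12, -2, -14, 0]]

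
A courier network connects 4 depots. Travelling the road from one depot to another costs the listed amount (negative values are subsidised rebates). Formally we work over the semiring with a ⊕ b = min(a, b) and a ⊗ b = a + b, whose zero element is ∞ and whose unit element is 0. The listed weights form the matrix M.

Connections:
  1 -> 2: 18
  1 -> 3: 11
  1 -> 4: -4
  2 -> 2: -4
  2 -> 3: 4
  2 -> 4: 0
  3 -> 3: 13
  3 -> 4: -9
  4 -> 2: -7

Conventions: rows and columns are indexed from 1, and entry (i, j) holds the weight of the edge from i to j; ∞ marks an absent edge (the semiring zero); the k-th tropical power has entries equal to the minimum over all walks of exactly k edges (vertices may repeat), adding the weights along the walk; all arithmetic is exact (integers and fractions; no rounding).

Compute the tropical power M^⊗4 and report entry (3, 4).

M^⊗2:
  [∞, -11, 22, 2]
  [∞, -8, 0, -5]
  [∞, -16, 26, 4]
  [∞, -11, -3, -7]
M^⊗3:
  [∞, -15, -7, -11]
  [∞, -12, -4, -9]
  [∞, -20, -12, -16]
  [∞, -15, -7, -12]
M^⊗4:
  [∞, -19, -11, -16]
  [∞, -16, -8, -13]
  [∞, -24, -16, -21]
  [∞, -19, -11, -16]
Key observation: the optimum is the walk 3->4->2->3->4, with weight (-9) + (-7) + 4 + (-9) = -21.
Optimal value attained by: walk 3->4->2->3->4.
Answer: (M^⊗4)[3][4] = -21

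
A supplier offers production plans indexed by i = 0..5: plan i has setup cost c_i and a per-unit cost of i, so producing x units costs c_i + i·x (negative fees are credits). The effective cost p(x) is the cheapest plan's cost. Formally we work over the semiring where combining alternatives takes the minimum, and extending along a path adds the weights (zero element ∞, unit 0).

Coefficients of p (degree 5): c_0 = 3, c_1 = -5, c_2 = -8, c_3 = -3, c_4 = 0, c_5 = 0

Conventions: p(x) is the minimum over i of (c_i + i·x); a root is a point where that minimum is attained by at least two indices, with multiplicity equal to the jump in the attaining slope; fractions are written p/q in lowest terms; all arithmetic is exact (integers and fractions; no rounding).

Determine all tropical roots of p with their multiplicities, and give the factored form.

hull edge (i=0, c=3) to (i=1, c=-5): slope -8, span 1
hull edge (i=1, c=-5) to (i=2, c=-8): slope -3, span 1
hull edge (i=2, c=-8) to (i=5, c=0): slope 8/3, span 3
Factored form: p(x) = 0 ⊗ (x ⊕ (-8/3)) ⊗ (x ⊕ (-8/3)) ⊗ (x ⊕ (-8/3)) ⊗ (x ⊕ 3) ⊗ (x ⊕ 8)
Answer: roots = -8/3 (mult 3), 3 (mult 1), 8 (mult 1)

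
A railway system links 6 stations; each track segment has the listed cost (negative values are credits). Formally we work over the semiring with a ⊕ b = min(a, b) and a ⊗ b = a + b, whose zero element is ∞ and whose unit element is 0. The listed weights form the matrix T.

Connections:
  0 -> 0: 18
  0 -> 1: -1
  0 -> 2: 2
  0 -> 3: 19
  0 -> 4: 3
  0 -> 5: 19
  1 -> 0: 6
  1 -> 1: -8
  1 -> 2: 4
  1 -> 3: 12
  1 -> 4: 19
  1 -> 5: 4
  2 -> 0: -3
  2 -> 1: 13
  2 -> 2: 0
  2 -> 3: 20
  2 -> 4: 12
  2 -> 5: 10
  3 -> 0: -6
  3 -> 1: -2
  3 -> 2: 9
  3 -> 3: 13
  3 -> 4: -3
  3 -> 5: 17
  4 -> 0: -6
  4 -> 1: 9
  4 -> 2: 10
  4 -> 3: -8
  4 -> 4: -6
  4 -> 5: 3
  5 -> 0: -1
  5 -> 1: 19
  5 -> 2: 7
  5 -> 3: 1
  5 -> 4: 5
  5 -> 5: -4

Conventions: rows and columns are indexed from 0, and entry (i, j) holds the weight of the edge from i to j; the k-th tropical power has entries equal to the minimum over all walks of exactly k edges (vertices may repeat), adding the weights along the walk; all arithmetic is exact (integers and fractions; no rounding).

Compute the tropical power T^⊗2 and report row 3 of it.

T^⊗2:
  [-3, -9, 2, -5, -3, 3]
  [-2, -16, -4, 4, 9, -4]
  [-3, -4, -1, 4, 0, 6]
  [-9, -10, -4, -11, -9, 0]
  [-14, -10, -4, -14, -12, -3]
  [-5, -2, 1, -3, -2, -8]
Answer: row 3 of T^⊗2 = [-9, -10, -4, -11, -9, 0]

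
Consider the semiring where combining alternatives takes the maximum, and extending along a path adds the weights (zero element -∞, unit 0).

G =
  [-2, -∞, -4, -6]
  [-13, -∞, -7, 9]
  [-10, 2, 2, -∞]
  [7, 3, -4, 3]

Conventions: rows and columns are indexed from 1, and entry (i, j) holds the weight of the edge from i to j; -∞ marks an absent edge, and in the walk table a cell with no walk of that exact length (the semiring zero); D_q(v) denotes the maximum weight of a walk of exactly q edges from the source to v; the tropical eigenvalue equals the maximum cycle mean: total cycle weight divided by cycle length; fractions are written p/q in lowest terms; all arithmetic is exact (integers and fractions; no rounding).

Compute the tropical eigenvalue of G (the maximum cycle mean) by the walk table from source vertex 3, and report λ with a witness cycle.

q=0: [-∞, -∞, 0, -∞]
q=1: [-10, 2, 2, -∞]
q=2: [-8, 4, 4, 11]
q=3: [18, 14, 7, 14]
q=4: [21, 17, 14, 23]
Optimal cycle mean attained by: cycle 2->4->2, total 9 + 3, length 2.
Answer: λ = 6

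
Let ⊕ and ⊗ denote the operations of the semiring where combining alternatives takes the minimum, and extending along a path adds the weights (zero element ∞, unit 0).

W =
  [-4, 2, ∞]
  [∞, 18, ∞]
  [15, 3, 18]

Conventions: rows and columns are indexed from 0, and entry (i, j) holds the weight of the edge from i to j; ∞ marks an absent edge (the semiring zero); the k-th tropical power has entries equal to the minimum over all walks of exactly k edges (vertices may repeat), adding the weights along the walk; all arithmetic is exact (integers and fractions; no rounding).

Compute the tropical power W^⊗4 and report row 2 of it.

W^⊗2:
  [-8, -2, ∞]
  [∞, 36, ∞]
  [11, 17, 36]
W^⊗3:
  [-12, -6, ∞]
  [∞, 54, ∞]
  [7, 13, 54]
W^⊗4:
  [-16, -10, ∞]
  [∞, 72, ∞]
  [3, 9, 72]
Answer: row 2 of W^⊗4 = [3, 9, 72]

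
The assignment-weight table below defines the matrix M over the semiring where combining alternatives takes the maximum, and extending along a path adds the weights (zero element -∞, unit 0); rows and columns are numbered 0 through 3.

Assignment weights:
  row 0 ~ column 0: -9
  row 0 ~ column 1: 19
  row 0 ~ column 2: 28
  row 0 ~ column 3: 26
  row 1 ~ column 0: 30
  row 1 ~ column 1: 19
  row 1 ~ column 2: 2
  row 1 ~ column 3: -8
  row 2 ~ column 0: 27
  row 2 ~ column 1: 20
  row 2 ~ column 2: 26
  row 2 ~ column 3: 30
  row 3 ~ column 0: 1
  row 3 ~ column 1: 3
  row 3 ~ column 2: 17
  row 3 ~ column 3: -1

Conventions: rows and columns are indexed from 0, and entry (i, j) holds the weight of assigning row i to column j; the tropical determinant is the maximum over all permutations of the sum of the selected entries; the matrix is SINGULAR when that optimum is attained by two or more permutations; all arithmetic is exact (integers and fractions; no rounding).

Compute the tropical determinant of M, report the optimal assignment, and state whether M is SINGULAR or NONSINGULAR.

σ = (0, 1, 2, 3): (-9) + 19 + 26 + (-1) = 35
σ = (0, 1, 3, 2): (-9) + 19 + 30 + 17 = 57
σ = (0, 2, 1, 3): (-9) + 2 + 20 + (-1) = 12
σ = (0, 2, 3, 1): (-9) + 2 + 30 + 3 = 26
σ = (0, 3, 1, 2): (-9) + (-8) + 20 + 17 = 20
σ = (0, 3, 2, 1): (-9) + (-8) + 26 + 3 = 12
σ = (1, 0, 2, 3): 19 + 30 + 26 + (-1) = 74
σ = (1, 0, 3, 2): 19 + 30 + 30 + 17 = 96
σ = (1, 2, 0, 3): 19 + 2 + 27 + (-1) = 47
σ = (1, 2, 3, 0): 19 + 2 + 30 + 1 = 52
σ = (1, 3, 0, 2): 19 + (-8) + 27 + 17 = 55
σ = (1, 3, 2, 0): 19 + (-8) + 26 + 1 = 38
σ = (2, 0, 1, 3): 28 + 30 + 20 + (-1) = 77
σ = (2, 0, 3, 1): 28 + 30 + 30 + 3 = 91
σ = (2, 1, 0, 3): 28 + 19 + 27 + (-1) = 73
σ = (2, 1, 3, 0): 28 + 19 + 30 + 1 = 78
σ = (2, 3, 0, 1): 28 + (-8) + 27 + 3 = 50
σ = (2, 3, 1, 0): 28 + (-8) + 20 + 1 = 41
σ = (3, 0, 1, 2): 26 + 30 + 20 + 17 = 93
σ = (3, 0, 2, 1): 26 + 30 + 26 + 3 = 85
σ = (3, 1, 0, 2): 26 + 19 + 27 + 17 = 89
σ = (3, 1, 2, 0): 26 + 19 + 26 + 1 = 72
σ = (3, 2, 0, 1): 26 + 2 + 27 + 3 = 58
σ = (3, 2, 1, 0): 26 + 2 + 20 + 1 = 49
Optimal value attained by: σ = (1, 0, 3, 2).
Answer: det⊕(M) = 96; verdict: NONSINGULAR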